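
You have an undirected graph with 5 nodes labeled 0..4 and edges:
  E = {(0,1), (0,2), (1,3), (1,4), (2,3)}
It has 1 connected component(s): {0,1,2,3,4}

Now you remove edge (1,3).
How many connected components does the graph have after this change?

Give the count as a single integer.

Answer: 1

Derivation:
Initial component count: 1
Remove (1,3): not a bridge. Count unchanged: 1.
  After removal, components: {0,1,2,3,4}
New component count: 1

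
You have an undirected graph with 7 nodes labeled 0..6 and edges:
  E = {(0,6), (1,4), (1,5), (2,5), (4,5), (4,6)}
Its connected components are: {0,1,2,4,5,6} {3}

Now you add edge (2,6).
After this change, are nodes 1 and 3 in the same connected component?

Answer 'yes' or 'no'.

Initial components: {0,1,2,4,5,6} {3}
Adding edge (2,6): both already in same component {0,1,2,4,5,6}. No change.
New components: {0,1,2,4,5,6} {3}
Are 1 and 3 in the same component? no

Answer: no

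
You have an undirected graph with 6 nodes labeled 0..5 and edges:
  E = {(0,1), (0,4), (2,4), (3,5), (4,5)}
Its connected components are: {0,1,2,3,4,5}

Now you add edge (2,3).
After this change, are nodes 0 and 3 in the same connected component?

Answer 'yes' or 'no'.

Initial components: {0,1,2,3,4,5}
Adding edge (2,3): both already in same component {0,1,2,3,4,5}. No change.
New components: {0,1,2,3,4,5}
Are 0 and 3 in the same component? yes

Answer: yes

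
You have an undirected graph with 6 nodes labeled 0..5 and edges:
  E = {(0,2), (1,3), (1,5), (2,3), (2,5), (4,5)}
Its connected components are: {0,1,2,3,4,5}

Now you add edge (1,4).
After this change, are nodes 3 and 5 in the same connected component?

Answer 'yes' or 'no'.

Initial components: {0,1,2,3,4,5}
Adding edge (1,4): both already in same component {0,1,2,3,4,5}. No change.
New components: {0,1,2,3,4,5}
Are 3 and 5 in the same component? yes

Answer: yes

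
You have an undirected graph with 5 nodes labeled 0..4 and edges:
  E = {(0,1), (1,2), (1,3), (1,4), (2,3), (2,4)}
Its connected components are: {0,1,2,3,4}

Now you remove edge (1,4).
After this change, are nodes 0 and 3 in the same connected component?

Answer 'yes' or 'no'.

Answer: yes

Derivation:
Initial components: {0,1,2,3,4}
Removing edge (1,4): not a bridge — component count unchanged at 1.
New components: {0,1,2,3,4}
Are 0 and 3 in the same component? yes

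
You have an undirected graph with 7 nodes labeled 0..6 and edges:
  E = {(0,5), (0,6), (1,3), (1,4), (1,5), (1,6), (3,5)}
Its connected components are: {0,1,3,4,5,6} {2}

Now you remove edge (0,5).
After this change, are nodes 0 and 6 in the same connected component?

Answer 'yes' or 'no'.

Initial components: {0,1,3,4,5,6} {2}
Removing edge (0,5): not a bridge — component count unchanged at 2.
New components: {0,1,3,4,5,6} {2}
Are 0 and 6 in the same component? yes

Answer: yes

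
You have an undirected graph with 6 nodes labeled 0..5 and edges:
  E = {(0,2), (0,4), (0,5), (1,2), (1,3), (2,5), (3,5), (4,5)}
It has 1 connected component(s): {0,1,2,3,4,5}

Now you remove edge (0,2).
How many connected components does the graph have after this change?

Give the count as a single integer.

Initial component count: 1
Remove (0,2): not a bridge. Count unchanged: 1.
  After removal, components: {0,1,2,3,4,5}
New component count: 1

Answer: 1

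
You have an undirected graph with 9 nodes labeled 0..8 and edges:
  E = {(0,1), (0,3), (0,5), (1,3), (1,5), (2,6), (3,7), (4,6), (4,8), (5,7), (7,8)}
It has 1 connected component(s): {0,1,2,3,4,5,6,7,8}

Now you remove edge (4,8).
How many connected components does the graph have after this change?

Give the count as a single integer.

Initial component count: 1
Remove (4,8): it was a bridge. Count increases: 1 -> 2.
  After removal, components: {0,1,3,5,7,8} {2,4,6}
New component count: 2

Answer: 2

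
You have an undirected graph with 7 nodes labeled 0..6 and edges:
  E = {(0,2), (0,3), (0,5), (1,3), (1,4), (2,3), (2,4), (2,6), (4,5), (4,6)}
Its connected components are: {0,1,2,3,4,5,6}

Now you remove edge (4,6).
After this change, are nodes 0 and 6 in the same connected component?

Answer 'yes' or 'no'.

Answer: yes

Derivation:
Initial components: {0,1,2,3,4,5,6}
Removing edge (4,6): not a bridge — component count unchanged at 1.
New components: {0,1,2,3,4,5,6}
Are 0 and 6 in the same component? yes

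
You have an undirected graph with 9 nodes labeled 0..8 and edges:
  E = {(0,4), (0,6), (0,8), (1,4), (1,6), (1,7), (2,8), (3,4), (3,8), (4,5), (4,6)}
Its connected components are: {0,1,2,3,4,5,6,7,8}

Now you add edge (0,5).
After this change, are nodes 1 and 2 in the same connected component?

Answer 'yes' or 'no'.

Answer: yes

Derivation:
Initial components: {0,1,2,3,4,5,6,7,8}
Adding edge (0,5): both already in same component {0,1,2,3,4,5,6,7,8}. No change.
New components: {0,1,2,3,4,5,6,7,8}
Are 1 and 2 in the same component? yes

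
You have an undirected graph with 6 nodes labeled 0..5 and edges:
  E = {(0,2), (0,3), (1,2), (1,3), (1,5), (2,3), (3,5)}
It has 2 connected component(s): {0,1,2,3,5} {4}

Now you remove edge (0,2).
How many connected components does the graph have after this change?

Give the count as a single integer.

Initial component count: 2
Remove (0,2): not a bridge. Count unchanged: 2.
  After removal, components: {0,1,2,3,5} {4}
New component count: 2

Answer: 2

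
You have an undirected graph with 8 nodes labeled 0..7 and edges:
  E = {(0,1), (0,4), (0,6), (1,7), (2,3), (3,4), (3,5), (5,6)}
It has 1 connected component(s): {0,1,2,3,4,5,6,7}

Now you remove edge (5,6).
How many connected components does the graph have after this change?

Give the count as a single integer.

Answer: 1

Derivation:
Initial component count: 1
Remove (5,6): not a bridge. Count unchanged: 1.
  After removal, components: {0,1,2,3,4,5,6,7}
New component count: 1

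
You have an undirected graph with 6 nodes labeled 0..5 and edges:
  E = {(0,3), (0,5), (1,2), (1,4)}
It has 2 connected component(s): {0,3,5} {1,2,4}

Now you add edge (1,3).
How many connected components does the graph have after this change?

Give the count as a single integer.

Initial component count: 2
Add (1,3): merges two components. Count decreases: 2 -> 1.
New component count: 1

Answer: 1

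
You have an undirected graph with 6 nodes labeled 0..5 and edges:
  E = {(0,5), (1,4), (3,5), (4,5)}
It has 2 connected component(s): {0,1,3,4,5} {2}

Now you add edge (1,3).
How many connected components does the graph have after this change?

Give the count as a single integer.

Initial component count: 2
Add (1,3): endpoints already in same component. Count unchanged: 2.
New component count: 2

Answer: 2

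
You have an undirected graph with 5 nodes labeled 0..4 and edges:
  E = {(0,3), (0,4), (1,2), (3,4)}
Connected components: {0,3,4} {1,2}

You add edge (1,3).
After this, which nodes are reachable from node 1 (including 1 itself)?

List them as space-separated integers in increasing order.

Answer: 0 1 2 3 4

Derivation:
Before: nodes reachable from 1: {1,2}
Adding (1,3): merges 1's component with another. Reachability grows.
After: nodes reachable from 1: {0,1,2,3,4}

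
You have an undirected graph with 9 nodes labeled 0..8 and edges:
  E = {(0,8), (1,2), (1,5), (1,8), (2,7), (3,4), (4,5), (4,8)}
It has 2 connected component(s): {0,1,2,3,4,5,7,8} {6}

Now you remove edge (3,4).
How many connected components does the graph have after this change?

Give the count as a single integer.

Initial component count: 2
Remove (3,4): it was a bridge. Count increases: 2 -> 3.
  After removal, components: {0,1,2,4,5,7,8} {3} {6}
New component count: 3

Answer: 3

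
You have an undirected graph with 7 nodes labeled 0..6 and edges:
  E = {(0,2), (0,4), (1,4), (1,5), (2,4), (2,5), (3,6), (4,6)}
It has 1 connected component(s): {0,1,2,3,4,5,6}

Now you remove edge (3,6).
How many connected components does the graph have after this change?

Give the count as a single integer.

Answer: 2

Derivation:
Initial component count: 1
Remove (3,6): it was a bridge. Count increases: 1 -> 2.
  After removal, components: {0,1,2,4,5,6} {3}
New component count: 2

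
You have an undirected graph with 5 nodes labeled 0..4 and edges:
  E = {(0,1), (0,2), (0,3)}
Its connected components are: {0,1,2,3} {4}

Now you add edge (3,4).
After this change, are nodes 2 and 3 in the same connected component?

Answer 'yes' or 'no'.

Initial components: {0,1,2,3} {4}
Adding edge (3,4): merges {0,1,2,3} and {4}.
New components: {0,1,2,3,4}
Are 2 and 3 in the same component? yes

Answer: yes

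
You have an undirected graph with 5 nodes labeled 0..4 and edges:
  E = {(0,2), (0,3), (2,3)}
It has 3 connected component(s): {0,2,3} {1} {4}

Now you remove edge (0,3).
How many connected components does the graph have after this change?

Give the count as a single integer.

Answer: 3

Derivation:
Initial component count: 3
Remove (0,3): not a bridge. Count unchanged: 3.
  After removal, components: {0,2,3} {1} {4}
New component count: 3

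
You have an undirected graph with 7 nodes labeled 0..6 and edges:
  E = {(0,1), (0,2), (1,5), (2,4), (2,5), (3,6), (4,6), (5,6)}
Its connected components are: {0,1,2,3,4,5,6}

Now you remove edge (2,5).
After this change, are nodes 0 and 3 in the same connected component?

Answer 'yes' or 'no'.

Answer: yes

Derivation:
Initial components: {0,1,2,3,4,5,6}
Removing edge (2,5): not a bridge — component count unchanged at 1.
New components: {0,1,2,3,4,5,6}
Are 0 and 3 in the same component? yes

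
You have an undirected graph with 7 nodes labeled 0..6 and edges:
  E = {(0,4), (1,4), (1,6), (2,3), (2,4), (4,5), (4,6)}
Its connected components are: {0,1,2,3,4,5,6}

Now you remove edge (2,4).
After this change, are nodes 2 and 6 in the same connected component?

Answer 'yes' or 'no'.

Initial components: {0,1,2,3,4,5,6}
Removing edge (2,4): it was a bridge — component count 1 -> 2.
New components: {0,1,4,5,6} {2,3}
Are 2 and 6 in the same component? no

Answer: no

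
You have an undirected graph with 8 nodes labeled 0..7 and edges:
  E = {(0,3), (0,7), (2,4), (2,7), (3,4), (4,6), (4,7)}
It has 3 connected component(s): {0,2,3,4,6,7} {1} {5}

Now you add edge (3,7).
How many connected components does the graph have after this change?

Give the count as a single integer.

Answer: 3

Derivation:
Initial component count: 3
Add (3,7): endpoints already in same component. Count unchanged: 3.
New component count: 3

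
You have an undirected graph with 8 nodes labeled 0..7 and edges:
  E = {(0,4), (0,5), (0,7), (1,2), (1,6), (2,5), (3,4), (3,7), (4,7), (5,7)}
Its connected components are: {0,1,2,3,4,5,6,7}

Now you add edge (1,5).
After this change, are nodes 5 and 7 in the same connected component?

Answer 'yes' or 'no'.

Initial components: {0,1,2,3,4,5,6,7}
Adding edge (1,5): both already in same component {0,1,2,3,4,5,6,7}. No change.
New components: {0,1,2,3,4,5,6,7}
Are 5 and 7 in the same component? yes

Answer: yes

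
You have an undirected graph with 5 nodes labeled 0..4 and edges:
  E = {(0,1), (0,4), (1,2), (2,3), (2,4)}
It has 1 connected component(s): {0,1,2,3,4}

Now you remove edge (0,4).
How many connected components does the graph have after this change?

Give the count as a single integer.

Answer: 1

Derivation:
Initial component count: 1
Remove (0,4): not a bridge. Count unchanged: 1.
  After removal, components: {0,1,2,3,4}
New component count: 1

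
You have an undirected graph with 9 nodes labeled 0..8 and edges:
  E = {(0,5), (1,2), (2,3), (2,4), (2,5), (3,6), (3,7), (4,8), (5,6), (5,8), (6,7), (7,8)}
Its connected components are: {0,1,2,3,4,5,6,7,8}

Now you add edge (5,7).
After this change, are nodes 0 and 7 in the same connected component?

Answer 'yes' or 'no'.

Answer: yes

Derivation:
Initial components: {0,1,2,3,4,5,6,7,8}
Adding edge (5,7): both already in same component {0,1,2,3,4,5,6,7,8}. No change.
New components: {0,1,2,3,4,5,6,7,8}
Are 0 and 7 in the same component? yes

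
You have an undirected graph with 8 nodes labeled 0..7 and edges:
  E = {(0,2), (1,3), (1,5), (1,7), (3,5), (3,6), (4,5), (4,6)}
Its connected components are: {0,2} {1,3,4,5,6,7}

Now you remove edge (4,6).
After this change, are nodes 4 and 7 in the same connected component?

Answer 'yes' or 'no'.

Initial components: {0,2} {1,3,4,5,6,7}
Removing edge (4,6): not a bridge — component count unchanged at 2.
New components: {0,2} {1,3,4,5,6,7}
Are 4 and 7 in the same component? yes

Answer: yes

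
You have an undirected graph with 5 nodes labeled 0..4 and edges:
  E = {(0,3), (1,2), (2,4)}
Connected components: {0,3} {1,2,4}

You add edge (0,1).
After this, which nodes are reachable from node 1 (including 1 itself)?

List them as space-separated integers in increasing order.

Answer: 0 1 2 3 4

Derivation:
Before: nodes reachable from 1: {1,2,4}
Adding (0,1): merges 1's component with another. Reachability grows.
After: nodes reachable from 1: {0,1,2,3,4}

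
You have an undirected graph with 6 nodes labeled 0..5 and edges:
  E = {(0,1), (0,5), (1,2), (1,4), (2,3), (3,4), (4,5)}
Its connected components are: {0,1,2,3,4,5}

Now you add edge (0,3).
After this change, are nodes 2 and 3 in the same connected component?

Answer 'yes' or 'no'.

Answer: yes

Derivation:
Initial components: {0,1,2,3,4,5}
Adding edge (0,3): both already in same component {0,1,2,3,4,5}. No change.
New components: {0,1,2,3,4,5}
Are 2 and 3 in the same component? yes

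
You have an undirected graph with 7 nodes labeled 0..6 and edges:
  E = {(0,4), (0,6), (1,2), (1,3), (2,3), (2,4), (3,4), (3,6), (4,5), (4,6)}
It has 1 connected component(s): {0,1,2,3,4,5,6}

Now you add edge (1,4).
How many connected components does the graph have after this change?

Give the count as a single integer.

Answer: 1

Derivation:
Initial component count: 1
Add (1,4): endpoints already in same component. Count unchanged: 1.
New component count: 1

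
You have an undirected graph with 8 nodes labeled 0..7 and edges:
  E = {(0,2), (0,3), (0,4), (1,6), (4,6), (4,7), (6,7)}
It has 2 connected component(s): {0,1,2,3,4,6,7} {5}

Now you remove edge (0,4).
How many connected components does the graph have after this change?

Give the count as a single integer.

Initial component count: 2
Remove (0,4): it was a bridge. Count increases: 2 -> 3.
  After removal, components: {0,2,3} {1,4,6,7} {5}
New component count: 3

Answer: 3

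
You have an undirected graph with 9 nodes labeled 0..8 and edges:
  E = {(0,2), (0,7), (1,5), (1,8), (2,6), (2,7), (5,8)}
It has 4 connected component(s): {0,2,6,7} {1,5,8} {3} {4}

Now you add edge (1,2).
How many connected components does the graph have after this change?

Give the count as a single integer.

Answer: 3

Derivation:
Initial component count: 4
Add (1,2): merges two components. Count decreases: 4 -> 3.
New component count: 3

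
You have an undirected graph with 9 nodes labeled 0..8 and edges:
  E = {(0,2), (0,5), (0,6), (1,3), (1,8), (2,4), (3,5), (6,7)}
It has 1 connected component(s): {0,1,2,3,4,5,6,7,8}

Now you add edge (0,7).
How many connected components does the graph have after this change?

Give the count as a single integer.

Answer: 1

Derivation:
Initial component count: 1
Add (0,7): endpoints already in same component. Count unchanged: 1.
New component count: 1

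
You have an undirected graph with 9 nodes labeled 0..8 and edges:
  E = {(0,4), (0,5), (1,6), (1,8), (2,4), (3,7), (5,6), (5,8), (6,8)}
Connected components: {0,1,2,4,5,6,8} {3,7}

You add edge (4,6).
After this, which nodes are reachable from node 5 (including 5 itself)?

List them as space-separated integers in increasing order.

Answer: 0 1 2 4 5 6 8

Derivation:
Before: nodes reachable from 5: {0,1,2,4,5,6,8}
Adding (4,6): both endpoints already in same component. Reachability from 5 unchanged.
After: nodes reachable from 5: {0,1,2,4,5,6,8}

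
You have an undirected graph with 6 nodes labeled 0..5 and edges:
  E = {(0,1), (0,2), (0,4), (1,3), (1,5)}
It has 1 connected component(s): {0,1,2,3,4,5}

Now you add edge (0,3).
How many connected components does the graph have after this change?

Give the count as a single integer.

Answer: 1

Derivation:
Initial component count: 1
Add (0,3): endpoints already in same component. Count unchanged: 1.
New component count: 1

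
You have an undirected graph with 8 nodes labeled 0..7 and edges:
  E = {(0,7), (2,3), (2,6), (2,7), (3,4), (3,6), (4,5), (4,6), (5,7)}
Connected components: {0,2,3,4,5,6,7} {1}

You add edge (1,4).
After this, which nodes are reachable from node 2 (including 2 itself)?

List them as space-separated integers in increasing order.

Answer: 0 1 2 3 4 5 6 7

Derivation:
Before: nodes reachable from 2: {0,2,3,4,5,6,7}
Adding (1,4): merges 2's component with another. Reachability grows.
After: nodes reachable from 2: {0,1,2,3,4,5,6,7}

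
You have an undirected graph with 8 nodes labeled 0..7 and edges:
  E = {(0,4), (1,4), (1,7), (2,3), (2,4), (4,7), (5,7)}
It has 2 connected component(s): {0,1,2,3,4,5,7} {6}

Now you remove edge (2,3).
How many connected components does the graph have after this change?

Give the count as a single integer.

Initial component count: 2
Remove (2,3): it was a bridge. Count increases: 2 -> 3.
  After removal, components: {0,1,2,4,5,7} {3} {6}
New component count: 3

Answer: 3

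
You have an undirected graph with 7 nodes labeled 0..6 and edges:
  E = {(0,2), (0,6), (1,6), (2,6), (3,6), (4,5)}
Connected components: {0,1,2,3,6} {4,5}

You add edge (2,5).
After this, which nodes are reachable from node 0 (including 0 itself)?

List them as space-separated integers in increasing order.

Answer: 0 1 2 3 4 5 6

Derivation:
Before: nodes reachable from 0: {0,1,2,3,6}
Adding (2,5): merges 0's component with another. Reachability grows.
After: nodes reachable from 0: {0,1,2,3,4,5,6}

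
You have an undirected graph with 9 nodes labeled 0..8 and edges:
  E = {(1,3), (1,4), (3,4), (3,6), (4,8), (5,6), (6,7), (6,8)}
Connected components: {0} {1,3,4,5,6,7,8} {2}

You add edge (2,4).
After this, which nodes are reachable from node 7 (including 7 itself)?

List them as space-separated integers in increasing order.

Before: nodes reachable from 7: {1,3,4,5,6,7,8}
Adding (2,4): merges 7's component with another. Reachability grows.
After: nodes reachable from 7: {1,2,3,4,5,6,7,8}

Answer: 1 2 3 4 5 6 7 8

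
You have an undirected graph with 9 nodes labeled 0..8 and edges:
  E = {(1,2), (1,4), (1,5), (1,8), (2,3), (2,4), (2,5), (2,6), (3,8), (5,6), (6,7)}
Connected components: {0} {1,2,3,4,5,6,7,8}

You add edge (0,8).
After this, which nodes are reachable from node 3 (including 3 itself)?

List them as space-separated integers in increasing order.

Answer: 0 1 2 3 4 5 6 7 8

Derivation:
Before: nodes reachable from 3: {1,2,3,4,5,6,7,8}
Adding (0,8): merges 3's component with another. Reachability grows.
After: nodes reachable from 3: {0,1,2,3,4,5,6,7,8}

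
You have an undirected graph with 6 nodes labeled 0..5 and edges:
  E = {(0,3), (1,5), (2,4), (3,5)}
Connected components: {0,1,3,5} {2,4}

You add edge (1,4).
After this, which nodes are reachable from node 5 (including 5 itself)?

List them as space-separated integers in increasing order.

Before: nodes reachable from 5: {0,1,3,5}
Adding (1,4): merges 5's component with another. Reachability grows.
After: nodes reachable from 5: {0,1,2,3,4,5}

Answer: 0 1 2 3 4 5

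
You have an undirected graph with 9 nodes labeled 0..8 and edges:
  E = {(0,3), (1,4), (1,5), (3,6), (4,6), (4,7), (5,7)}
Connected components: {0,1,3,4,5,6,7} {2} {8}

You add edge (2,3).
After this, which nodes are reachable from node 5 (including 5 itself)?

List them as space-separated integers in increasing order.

Answer: 0 1 2 3 4 5 6 7

Derivation:
Before: nodes reachable from 5: {0,1,3,4,5,6,7}
Adding (2,3): merges 5's component with another. Reachability grows.
After: nodes reachable from 5: {0,1,2,3,4,5,6,7}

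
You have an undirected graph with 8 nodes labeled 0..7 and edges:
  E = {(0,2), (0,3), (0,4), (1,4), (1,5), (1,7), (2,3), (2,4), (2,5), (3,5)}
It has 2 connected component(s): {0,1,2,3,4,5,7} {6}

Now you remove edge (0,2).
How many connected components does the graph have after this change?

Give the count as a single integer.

Initial component count: 2
Remove (0,2): not a bridge. Count unchanged: 2.
  After removal, components: {0,1,2,3,4,5,7} {6}
New component count: 2

Answer: 2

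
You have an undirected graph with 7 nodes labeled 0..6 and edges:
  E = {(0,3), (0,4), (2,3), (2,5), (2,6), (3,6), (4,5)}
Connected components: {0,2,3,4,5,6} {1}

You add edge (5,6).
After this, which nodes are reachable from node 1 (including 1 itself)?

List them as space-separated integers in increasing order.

Before: nodes reachable from 1: {1}
Adding (5,6): both endpoints already in same component. Reachability from 1 unchanged.
After: nodes reachable from 1: {1}

Answer: 1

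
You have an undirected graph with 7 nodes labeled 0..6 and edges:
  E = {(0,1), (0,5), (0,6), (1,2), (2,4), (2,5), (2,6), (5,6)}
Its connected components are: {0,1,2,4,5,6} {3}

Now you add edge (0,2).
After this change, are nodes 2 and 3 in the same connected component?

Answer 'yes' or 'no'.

Answer: no

Derivation:
Initial components: {0,1,2,4,5,6} {3}
Adding edge (0,2): both already in same component {0,1,2,4,5,6}. No change.
New components: {0,1,2,4,5,6} {3}
Are 2 and 3 in the same component? no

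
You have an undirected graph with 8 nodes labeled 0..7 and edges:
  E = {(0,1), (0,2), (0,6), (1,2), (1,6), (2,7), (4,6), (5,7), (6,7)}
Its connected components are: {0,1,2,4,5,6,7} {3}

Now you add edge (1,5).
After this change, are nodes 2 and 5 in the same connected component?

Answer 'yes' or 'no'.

Answer: yes

Derivation:
Initial components: {0,1,2,4,5,6,7} {3}
Adding edge (1,5): both already in same component {0,1,2,4,5,6,7}. No change.
New components: {0,1,2,4,5,6,7} {3}
Are 2 and 5 in the same component? yes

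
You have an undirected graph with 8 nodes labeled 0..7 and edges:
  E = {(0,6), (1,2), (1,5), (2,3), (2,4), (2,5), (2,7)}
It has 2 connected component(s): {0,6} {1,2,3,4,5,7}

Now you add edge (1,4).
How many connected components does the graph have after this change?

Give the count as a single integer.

Answer: 2

Derivation:
Initial component count: 2
Add (1,4): endpoints already in same component. Count unchanged: 2.
New component count: 2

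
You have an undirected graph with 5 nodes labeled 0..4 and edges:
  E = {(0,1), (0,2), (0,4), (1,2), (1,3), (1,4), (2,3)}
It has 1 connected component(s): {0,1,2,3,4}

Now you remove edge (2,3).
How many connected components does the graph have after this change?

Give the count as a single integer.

Initial component count: 1
Remove (2,3): not a bridge. Count unchanged: 1.
  After removal, components: {0,1,2,3,4}
New component count: 1

Answer: 1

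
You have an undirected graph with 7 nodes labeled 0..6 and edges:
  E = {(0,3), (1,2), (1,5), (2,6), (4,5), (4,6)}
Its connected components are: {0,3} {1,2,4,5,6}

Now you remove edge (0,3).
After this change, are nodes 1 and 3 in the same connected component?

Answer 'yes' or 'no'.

Answer: no

Derivation:
Initial components: {0,3} {1,2,4,5,6}
Removing edge (0,3): it was a bridge — component count 2 -> 3.
New components: {0} {1,2,4,5,6} {3}
Are 1 and 3 in the same component? no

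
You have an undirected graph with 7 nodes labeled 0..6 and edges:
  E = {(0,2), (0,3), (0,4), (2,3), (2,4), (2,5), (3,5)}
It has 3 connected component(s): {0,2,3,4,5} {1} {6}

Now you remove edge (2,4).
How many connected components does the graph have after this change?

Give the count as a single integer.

Answer: 3

Derivation:
Initial component count: 3
Remove (2,4): not a bridge. Count unchanged: 3.
  After removal, components: {0,2,3,4,5} {1} {6}
New component count: 3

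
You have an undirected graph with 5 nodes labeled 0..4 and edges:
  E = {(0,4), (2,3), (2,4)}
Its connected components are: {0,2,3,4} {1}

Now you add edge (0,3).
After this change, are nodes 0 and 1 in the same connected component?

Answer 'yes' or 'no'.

Answer: no

Derivation:
Initial components: {0,2,3,4} {1}
Adding edge (0,3): both already in same component {0,2,3,4}. No change.
New components: {0,2,3,4} {1}
Are 0 and 1 in the same component? no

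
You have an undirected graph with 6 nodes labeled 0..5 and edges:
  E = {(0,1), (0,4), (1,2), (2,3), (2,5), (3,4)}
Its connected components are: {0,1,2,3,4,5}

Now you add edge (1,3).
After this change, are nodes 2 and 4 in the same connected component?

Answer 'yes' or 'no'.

Answer: yes

Derivation:
Initial components: {0,1,2,3,4,5}
Adding edge (1,3): both already in same component {0,1,2,3,4,5}. No change.
New components: {0,1,2,3,4,5}
Are 2 and 4 in the same component? yes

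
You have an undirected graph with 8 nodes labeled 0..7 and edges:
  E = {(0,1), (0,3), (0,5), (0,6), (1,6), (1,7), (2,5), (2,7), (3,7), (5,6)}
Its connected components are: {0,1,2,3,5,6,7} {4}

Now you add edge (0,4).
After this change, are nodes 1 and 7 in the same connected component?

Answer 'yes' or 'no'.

Initial components: {0,1,2,3,5,6,7} {4}
Adding edge (0,4): merges {0,1,2,3,5,6,7} and {4}.
New components: {0,1,2,3,4,5,6,7}
Are 1 and 7 in the same component? yes

Answer: yes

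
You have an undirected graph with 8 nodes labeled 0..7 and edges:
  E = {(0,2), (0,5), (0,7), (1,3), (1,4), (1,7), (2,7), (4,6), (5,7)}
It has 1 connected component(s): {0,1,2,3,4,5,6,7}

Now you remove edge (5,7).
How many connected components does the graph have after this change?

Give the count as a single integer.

Answer: 1

Derivation:
Initial component count: 1
Remove (5,7): not a bridge. Count unchanged: 1.
  After removal, components: {0,1,2,3,4,5,6,7}
New component count: 1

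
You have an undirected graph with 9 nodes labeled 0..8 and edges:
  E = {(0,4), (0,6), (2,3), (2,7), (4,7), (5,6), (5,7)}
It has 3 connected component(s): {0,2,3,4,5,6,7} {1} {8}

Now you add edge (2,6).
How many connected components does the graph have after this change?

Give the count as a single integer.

Initial component count: 3
Add (2,6): endpoints already in same component. Count unchanged: 3.
New component count: 3

Answer: 3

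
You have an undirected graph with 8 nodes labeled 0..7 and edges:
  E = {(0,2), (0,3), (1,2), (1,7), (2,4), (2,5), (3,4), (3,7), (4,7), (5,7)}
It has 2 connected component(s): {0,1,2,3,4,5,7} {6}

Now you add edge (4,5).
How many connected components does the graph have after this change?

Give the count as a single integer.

Initial component count: 2
Add (4,5): endpoints already in same component. Count unchanged: 2.
New component count: 2

Answer: 2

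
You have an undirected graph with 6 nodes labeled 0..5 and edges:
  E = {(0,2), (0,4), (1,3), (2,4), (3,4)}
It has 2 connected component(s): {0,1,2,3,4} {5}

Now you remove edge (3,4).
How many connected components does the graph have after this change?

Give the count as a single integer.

Initial component count: 2
Remove (3,4): it was a bridge. Count increases: 2 -> 3.
  After removal, components: {0,2,4} {1,3} {5}
New component count: 3

Answer: 3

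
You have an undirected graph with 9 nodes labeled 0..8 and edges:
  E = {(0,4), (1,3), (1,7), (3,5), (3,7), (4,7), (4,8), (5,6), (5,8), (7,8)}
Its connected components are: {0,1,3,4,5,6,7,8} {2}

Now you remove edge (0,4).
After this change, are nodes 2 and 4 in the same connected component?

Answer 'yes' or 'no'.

Answer: no

Derivation:
Initial components: {0,1,3,4,5,6,7,8} {2}
Removing edge (0,4): it was a bridge — component count 2 -> 3.
New components: {0} {1,3,4,5,6,7,8} {2}
Are 2 and 4 in the same component? no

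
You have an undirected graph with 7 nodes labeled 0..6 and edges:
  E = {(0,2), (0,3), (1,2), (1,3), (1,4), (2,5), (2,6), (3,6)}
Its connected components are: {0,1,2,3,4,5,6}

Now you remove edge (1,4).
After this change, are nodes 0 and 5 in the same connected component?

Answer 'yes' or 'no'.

Initial components: {0,1,2,3,4,5,6}
Removing edge (1,4): it was a bridge — component count 1 -> 2.
New components: {0,1,2,3,5,6} {4}
Are 0 and 5 in the same component? yes

Answer: yes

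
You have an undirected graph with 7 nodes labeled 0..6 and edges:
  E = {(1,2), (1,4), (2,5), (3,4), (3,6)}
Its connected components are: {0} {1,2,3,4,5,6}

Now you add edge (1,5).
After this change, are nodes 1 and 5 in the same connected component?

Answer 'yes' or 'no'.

Initial components: {0} {1,2,3,4,5,6}
Adding edge (1,5): both already in same component {1,2,3,4,5,6}. No change.
New components: {0} {1,2,3,4,5,6}
Are 1 and 5 in the same component? yes

Answer: yes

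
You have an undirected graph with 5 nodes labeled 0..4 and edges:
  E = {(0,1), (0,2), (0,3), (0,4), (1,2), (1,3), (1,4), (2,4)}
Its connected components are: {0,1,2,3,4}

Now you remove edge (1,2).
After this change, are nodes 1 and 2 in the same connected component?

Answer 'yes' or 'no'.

Initial components: {0,1,2,3,4}
Removing edge (1,2): not a bridge — component count unchanged at 1.
New components: {0,1,2,3,4}
Are 1 and 2 in the same component? yes

Answer: yes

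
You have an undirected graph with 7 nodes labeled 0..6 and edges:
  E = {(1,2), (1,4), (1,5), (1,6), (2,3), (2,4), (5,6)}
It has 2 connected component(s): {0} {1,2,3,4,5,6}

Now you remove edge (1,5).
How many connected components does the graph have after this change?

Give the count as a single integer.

Initial component count: 2
Remove (1,5): not a bridge. Count unchanged: 2.
  After removal, components: {0} {1,2,3,4,5,6}
New component count: 2

Answer: 2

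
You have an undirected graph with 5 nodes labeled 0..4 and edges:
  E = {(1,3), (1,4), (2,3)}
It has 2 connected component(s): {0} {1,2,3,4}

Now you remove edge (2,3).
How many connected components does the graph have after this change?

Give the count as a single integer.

Initial component count: 2
Remove (2,3): it was a bridge. Count increases: 2 -> 3.
  After removal, components: {0} {1,3,4} {2}
New component count: 3

Answer: 3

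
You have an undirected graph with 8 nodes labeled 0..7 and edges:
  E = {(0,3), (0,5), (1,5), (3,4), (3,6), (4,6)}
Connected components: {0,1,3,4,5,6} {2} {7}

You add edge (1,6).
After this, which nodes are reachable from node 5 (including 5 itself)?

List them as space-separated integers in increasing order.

Before: nodes reachable from 5: {0,1,3,4,5,6}
Adding (1,6): both endpoints already in same component. Reachability from 5 unchanged.
After: nodes reachable from 5: {0,1,3,4,5,6}

Answer: 0 1 3 4 5 6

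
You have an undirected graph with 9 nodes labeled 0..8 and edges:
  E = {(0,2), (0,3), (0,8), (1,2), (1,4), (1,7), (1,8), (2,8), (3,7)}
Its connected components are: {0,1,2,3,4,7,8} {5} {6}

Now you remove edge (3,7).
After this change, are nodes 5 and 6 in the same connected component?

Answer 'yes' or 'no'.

Answer: no

Derivation:
Initial components: {0,1,2,3,4,7,8} {5} {6}
Removing edge (3,7): not a bridge — component count unchanged at 3.
New components: {0,1,2,3,4,7,8} {5} {6}
Are 5 and 6 in the same component? no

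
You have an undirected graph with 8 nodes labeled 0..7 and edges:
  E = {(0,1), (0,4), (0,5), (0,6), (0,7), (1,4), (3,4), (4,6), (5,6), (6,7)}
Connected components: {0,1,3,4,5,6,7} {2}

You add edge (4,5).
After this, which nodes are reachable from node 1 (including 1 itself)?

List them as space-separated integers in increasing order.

Before: nodes reachable from 1: {0,1,3,4,5,6,7}
Adding (4,5): both endpoints already in same component. Reachability from 1 unchanged.
After: nodes reachable from 1: {0,1,3,4,5,6,7}

Answer: 0 1 3 4 5 6 7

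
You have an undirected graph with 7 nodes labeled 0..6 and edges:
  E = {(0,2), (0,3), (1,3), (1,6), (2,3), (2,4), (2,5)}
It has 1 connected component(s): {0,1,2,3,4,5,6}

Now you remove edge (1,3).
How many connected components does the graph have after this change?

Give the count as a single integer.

Answer: 2

Derivation:
Initial component count: 1
Remove (1,3): it was a bridge. Count increases: 1 -> 2.
  After removal, components: {0,2,3,4,5} {1,6}
New component count: 2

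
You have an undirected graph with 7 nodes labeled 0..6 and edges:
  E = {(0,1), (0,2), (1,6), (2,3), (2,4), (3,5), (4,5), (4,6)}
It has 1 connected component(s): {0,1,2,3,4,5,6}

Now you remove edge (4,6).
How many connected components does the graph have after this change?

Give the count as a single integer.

Initial component count: 1
Remove (4,6): not a bridge. Count unchanged: 1.
  After removal, components: {0,1,2,3,4,5,6}
New component count: 1

Answer: 1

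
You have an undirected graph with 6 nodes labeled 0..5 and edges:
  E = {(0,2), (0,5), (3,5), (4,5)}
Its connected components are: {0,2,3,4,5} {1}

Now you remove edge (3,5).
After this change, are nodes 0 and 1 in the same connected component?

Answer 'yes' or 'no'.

Initial components: {0,2,3,4,5} {1}
Removing edge (3,5): it was a bridge — component count 2 -> 3.
New components: {0,2,4,5} {1} {3}
Are 0 and 1 in the same component? no

Answer: no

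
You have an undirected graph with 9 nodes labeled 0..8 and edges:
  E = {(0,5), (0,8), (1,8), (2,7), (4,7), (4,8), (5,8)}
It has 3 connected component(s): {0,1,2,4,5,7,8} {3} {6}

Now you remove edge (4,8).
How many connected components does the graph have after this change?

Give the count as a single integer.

Answer: 4

Derivation:
Initial component count: 3
Remove (4,8): it was a bridge. Count increases: 3 -> 4.
  After removal, components: {0,1,5,8} {2,4,7} {3} {6}
New component count: 4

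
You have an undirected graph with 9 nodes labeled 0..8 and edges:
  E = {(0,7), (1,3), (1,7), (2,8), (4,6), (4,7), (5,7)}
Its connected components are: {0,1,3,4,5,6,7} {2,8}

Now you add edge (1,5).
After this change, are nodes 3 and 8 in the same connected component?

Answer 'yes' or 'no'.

Answer: no

Derivation:
Initial components: {0,1,3,4,5,6,7} {2,8}
Adding edge (1,5): both already in same component {0,1,3,4,5,6,7}. No change.
New components: {0,1,3,4,5,6,7} {2,8}
Are 3 and 8 in the same component? no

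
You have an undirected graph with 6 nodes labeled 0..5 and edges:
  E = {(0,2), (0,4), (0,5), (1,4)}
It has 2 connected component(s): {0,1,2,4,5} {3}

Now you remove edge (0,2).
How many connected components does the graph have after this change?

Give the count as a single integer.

Initial component count: 2
Remove (0,2): it was a bridge. Count increases: 2 -> 3.
  After removal, components: {0,1,4,5} {2} {3}
New component count: 3

Answer: 3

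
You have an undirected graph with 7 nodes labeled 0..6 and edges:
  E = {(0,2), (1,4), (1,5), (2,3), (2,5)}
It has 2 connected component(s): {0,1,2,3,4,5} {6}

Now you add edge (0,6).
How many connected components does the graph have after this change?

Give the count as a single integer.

Initial component count: 2
Add (0,6): merges two components. Count decreases: 2 -> 1.
New component count: 1

Answer: 1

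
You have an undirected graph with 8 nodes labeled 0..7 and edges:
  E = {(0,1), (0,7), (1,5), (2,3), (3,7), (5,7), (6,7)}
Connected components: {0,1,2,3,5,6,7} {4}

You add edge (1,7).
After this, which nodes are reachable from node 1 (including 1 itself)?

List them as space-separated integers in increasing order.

Answer: 0 1 2 3 5 6 7

Derivation:
Before: nodes reachable from 1: {0,1,2,3,5,6,7}
Adding (1,7): both endpoints already in same component. Reachability from 1 unchanged.
After: nodes reachable from 1: {0,1,2,3,5,6,7}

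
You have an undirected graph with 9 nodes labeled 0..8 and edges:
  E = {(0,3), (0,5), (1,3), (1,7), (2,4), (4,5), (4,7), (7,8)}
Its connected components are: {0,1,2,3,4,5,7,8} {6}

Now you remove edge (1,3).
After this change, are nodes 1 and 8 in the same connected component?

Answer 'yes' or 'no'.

Answer: yes

Derivation:
Initial components: {0,1,2,3,4,5,7,8} {6}
Removing edge (1,3): not a bridge — component count unchanged at 2.
New components: {0,1,2,3,4,5,7,8} {6}
Are 1 and 8 in the same component? yes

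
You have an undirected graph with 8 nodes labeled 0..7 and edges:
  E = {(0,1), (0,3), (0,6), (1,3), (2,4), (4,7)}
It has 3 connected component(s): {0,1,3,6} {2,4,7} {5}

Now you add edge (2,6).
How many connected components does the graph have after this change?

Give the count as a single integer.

Answer: 2

Derivation:
Initial component count: 3
Add (2,6): merges two components. Count decreases: 3 -> 2.
New component count: 2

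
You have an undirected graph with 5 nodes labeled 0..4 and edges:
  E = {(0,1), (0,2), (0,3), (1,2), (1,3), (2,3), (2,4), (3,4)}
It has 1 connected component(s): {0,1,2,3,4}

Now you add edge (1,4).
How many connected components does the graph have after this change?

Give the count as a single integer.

Initial component count: 1
Add (1,4): endpoints already in same component. Count unchanged: 1.
New component count: 1

Answer: 1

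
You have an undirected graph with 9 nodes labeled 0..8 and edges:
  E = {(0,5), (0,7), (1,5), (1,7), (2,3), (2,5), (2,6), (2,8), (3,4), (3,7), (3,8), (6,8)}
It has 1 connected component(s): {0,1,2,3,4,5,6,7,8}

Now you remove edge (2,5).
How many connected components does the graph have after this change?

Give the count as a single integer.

Initial component count: 1
Remove (2,5): not a bridge. Count unchanged: 1.
  After removal, components: {0,1,2,3,4,5,6,7,8}
New component count: 1

Answer: 1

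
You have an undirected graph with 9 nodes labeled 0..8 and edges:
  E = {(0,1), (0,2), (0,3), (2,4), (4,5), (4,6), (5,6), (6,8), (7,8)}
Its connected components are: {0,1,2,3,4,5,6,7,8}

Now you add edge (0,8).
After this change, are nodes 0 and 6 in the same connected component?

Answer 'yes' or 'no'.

Initial components: {0,1,2,3,4,5,6,7,8}
Adding edge (0,8): both already in same component {0,1,2,3,4,5,6,7,8}. No change.
New components: {0,1,2,3,4,5,6,7,8}
Are 0 and 6 in the same component? yes

Answer: yes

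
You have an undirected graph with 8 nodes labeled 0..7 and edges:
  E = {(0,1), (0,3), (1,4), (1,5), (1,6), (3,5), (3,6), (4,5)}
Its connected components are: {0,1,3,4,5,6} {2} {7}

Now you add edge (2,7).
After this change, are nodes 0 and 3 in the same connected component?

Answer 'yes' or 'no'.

Answer: yes

Derivation:
Initial components: {0,1,3,4,5,6} {2} {7}
Adding edge (2,7): merges {2} and {7}.
New components: {0,1,3,4,5,6} {2,7}
Are 0 and 3 in the same component? yes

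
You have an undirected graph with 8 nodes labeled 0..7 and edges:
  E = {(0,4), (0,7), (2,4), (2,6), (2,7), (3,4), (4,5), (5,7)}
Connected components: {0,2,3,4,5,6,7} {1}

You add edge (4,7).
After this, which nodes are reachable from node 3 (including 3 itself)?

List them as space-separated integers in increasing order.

Answer: 0 2 3 4 5 6 7

Derivation:
Before: nodes reachable from 3: {0,2,3,4,5,6,7}
Adding (4,7): both endpoints already in same component. Reachability from 3 unchanged.
After: nodes reachable from 3: {0,2,3,4,5,6,7}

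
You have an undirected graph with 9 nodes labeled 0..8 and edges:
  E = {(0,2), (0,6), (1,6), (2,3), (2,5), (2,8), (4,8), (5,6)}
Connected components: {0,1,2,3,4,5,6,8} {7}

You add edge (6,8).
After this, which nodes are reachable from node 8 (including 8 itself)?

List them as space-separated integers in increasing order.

Answer: 0 1 2 3 4 5 6 8

Derivation:
Before: nodes reachable from 8: {0,1,2,3,4,5,6,8}
Adding (6,8): both endpoints already in same component. Reachability from 8 unchanged.
After: nodes reachable from 8: {0,1,2,3,4,5,6,8}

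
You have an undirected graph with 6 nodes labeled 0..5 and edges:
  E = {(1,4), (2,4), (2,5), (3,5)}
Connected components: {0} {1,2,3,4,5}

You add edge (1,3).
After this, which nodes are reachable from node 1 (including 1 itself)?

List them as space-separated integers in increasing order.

Before: nodes reachable from 1: {1,2,3,4,5}
Adding (1,3): both endpoints already in same component. Reachability from 1 unchanged.
After: nodes reachable from 1: {1,2,3,4,5}

Answer: 1 2 3 4 5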